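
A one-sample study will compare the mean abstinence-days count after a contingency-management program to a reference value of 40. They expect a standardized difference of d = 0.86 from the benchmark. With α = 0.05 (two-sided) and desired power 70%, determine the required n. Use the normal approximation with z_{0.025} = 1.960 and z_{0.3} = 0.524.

For a one-sample test: n = ((z_{α/2} + z_β) / d)².
z_{α/2} + z_β = 1.960 + 0.524 = 2.484.
n = (2.484 / 0.86)² = 2.888² = 8.34.
Round up.

n = 9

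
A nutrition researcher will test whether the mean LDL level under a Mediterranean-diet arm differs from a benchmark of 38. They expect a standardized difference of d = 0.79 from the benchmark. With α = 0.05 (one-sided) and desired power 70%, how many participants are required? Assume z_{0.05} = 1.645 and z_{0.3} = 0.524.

For a one-sample test: n = ((z_{α} + z_β) / d)².
z_{α} + z_β = 1.645 + 0.524 = 2.169.
n = (2.169 / 0.79)² = 2.746² = 7.54.
Round up.

n = 8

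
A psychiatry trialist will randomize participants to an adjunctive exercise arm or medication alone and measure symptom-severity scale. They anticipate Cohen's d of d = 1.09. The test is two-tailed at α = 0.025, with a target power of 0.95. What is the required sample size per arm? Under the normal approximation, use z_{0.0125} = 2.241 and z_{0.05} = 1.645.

n = 26 per group

For two independent groups with equal n: n = 2·((z_{α/2} + z_β) / d)².
z_{α/2} + z_β = 2.241 + 1.645 = 3.886.
n = 2 × (3.886 / 1.09)² = 2 × 3.565² = 2 × 12.71 = 25.4.
Round up to the next whole participant.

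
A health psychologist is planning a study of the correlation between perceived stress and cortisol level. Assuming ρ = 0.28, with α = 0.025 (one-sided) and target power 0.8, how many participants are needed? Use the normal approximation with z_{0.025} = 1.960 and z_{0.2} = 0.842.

Fisher's z: C = ½·ln((1+r)/(1−r)) = ½·ln(1.7778) = 0.2877.
n = ((z_{α} + z_β)/C)² + 3.
(1.960 + 0.842) / 0.2877 = 2.802 / 0.2877 = 9.739.
n = 9.739² + 3 = 94.85 + 3 = 97.9.
Round up.

n = 98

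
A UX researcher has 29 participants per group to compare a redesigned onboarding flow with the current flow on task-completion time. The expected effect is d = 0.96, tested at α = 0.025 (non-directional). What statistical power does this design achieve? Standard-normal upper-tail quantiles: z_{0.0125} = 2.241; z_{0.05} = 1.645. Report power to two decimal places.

For two equal groups, power = Φ(d·√(n/2) − z_{α/2}).
d·√(n/2) = 0.96 × √(29/2) = 0.96 × 3.808 = 3.656.
z_β = 3.656 − 2.241 = 1.415.
Power = Φ(1.415) = 0.921.

power ≈ 0.92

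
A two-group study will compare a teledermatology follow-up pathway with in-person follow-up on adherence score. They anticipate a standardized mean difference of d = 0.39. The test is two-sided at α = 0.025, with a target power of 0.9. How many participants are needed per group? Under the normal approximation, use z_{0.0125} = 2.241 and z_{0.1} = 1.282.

For two independent groups with equal n: n = 2·((z_{α/2} + z_β) / d)².
z_{α/2} + z_β = 2.241 + 1.282 = 3.523.
n = 2 × (3.523 / 0.39)² = 2 × 9.033² = 2 × 81.60 = 163.2.
Round up to the next whole participant.

n = 164 per group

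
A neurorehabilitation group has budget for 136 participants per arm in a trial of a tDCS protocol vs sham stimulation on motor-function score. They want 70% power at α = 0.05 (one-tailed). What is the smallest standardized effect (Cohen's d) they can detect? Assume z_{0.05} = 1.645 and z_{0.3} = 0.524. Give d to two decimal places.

For two independent groups of n = 136 each: d_min = (z_{α} + z_β)·√(2/n).
z-sum = 1.645 + 0.524 = 2.169.
d_min = 2.169 × √(2/136) = 2.169 × 0.1213 = 0.263.

d_min ≈ 0.26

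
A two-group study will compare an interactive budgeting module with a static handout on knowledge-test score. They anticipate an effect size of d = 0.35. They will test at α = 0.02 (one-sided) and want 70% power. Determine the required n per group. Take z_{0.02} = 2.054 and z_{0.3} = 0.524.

For two independent groups with equal n: n = 2·((z_{α} + z_β) / d)².
z_{α} + z_β = 2.054 + 0.524 = 2.578.
n = 2 × (2.578 / 0.35)² = 2 × 7.366² = 2 × 54.25 = 108.5.
Round up to the next whole participant.

n = 109 per group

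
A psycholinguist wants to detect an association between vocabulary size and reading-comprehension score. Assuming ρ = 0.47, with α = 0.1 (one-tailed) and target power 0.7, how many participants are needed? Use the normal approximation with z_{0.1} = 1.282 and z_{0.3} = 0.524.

n = 16

Fisher's z: C = ½·ln((1+r)/(1−r)) = ½·ln(2.7736) = 0.5101.
n = ((z_{α} + z_β)/C)² + 3.
(1.282 + 0.524) / 0.5101 = 1.806 / 0.5101 = 3.540.
n = 3.540² + 3 = 12.54 + 3 = 15.5.
Round up.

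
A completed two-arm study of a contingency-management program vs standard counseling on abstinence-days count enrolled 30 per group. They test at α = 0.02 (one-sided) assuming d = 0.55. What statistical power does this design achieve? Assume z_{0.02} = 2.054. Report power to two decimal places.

power ≈ 0.53

For two equal groups, power = Φ(d·√(n/2) − z_{α}).
d·√(n/2) = 0.55 × √(30/2) = 0.55 × 3.873 = 2.130.
z_β = 2.130 − 2.054 = 0.076.
Power = Φ(0.076) = 0.530.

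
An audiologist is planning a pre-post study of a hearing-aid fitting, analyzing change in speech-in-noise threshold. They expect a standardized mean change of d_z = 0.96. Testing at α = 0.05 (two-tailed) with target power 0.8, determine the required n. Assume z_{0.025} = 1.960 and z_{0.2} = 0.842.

n = 9 pairs

For a paired (one-sample on differences) test: n = ((z_{α/2} + z_β) / d)².
z_{α/2} + z_β = 1.960 + 0.842 = 2.802.
n = (2.802 / 0.96)² = 2.919² = 8.52.
Round up.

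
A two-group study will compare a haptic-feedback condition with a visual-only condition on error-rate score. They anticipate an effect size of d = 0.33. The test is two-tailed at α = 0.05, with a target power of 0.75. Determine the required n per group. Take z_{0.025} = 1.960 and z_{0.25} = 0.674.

For two independent groups with equal n: n = 2·((z_{α/2} + z_β) / d)².
z_{α/2} + z_β = 1.960 + 0.674 = 2.634.
n = 2 × (2.634 / 0.33)² = 2 × 7.982² = 2 × 63.71 = 127.4.
Round up to the next whole participant.

n = 128 per group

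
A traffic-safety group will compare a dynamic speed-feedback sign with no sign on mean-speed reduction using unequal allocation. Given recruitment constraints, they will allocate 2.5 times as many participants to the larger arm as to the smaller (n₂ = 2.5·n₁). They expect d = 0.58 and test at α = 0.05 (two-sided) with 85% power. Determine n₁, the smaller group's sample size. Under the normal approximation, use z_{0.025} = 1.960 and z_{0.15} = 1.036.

n₁ = 38

With allocation ratio k = n₂/n₁ = 2.5, Var(x̄₁−x̄₂) = σ²(1/n₁ + 1/(k·n₁)) = σ²·(k+1)/(k·n₁).
So n₁ = (1 + 1/k)·((z_{α/2} + z_β)/d)² = 1.400 × (2.996/0.58)².
n₁ = 1.400 × 26.68 = 37.4.
Round up: n₁ = 38, giving n₂ = 2.5 × 38 = 95.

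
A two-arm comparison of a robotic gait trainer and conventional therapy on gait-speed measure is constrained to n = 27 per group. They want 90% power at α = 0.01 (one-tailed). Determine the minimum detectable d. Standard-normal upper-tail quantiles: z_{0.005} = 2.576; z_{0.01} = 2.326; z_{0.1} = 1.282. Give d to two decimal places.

For two independent groups of n = 27 each: d_min = (z_{α} + z_β)·√(2/n).
z-sum = 2.326 + 1.282 = 3.608.
d_min = 3.608 × √(2/27) = 3.608 × 0.2722 = 0.982.

d_min ≈ 0.98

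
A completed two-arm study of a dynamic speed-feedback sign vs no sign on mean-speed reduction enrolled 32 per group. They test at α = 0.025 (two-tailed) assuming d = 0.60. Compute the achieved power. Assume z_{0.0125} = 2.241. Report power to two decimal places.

power ≈ 0.56

For two equal groups, power = Φ(d·√(n/2) − z_{α/2}).
d·√(n/2) = 0.60 × √(32/2) = 0.60 × 4.000 = 2.400.
z_β = 2.400 − 2.241 = 0.159.
Power = Φ(0.159) = 0.563.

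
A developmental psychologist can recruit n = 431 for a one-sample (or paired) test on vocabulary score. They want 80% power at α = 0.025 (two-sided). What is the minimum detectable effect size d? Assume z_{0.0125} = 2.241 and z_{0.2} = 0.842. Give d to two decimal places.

For a single sample (or paired design) of n = 431: d_min = (z_{α/2} + z_β)/√n.
z-sum = 2.241 + 0.842 = 3.083.
d_min = 3.083 / √431 = 3.083 / 20.761 = 0.149.

d_min ≈ 0.15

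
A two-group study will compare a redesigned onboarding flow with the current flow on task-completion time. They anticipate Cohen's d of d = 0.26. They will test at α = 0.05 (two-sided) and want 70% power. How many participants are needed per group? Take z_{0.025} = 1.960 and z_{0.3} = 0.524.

For two independent groups with equal n: n = 2·((z_{α/2} + z_β) / d)².
z_{α/2} + z_β = 1.960 + 0.524 = 2.484.
n = 2 × (2.484 / 0.26)² = 2 × 9.554² = 2 × 91.28 = 182.6.
Round up to the next whole participant.

n = 183 per group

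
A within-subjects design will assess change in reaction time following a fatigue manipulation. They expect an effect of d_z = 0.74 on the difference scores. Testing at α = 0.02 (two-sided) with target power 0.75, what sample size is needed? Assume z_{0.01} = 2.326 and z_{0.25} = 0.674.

n = 17 pairs

For a paired (one-sample on differences) test: n = ((z_{α/2} + z_β) / d)².
z_{α/2} + z_β = 2.326 + 0.674 = 3.000.
n = (3.000 / 0.74)² = 4.054² = 16.44.
Round up.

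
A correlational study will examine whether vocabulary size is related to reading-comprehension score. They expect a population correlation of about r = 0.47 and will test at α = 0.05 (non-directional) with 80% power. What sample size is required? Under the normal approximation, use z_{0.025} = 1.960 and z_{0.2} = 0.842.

n = 34

Fisher's z: C = ½·ln((1+r)/(1−r)) = ½·ln(2.7736) = 0.5101.
n = ((z_{α/2} + z_β)/C)² + 3.
(1.960 + 0.842) / 0.5101 = 2.802 / 0.5101 = 5.493.
n = 5.493² + 3 = 30.17 + 3 = 33.2.
Round up.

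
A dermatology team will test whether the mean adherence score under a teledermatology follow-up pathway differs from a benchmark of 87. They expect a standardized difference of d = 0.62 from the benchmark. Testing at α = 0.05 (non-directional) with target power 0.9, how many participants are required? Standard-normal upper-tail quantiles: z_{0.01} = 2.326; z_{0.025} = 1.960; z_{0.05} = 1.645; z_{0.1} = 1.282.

n = 28

For a one-sample test: n = ((z_{α/2} + z_β) / d)².
z_{α/2} + z_β = 1.960 + 1.282 = 3.242.
n = (3.242 / 0.62)² = 5.229² = 27.34.
Round up.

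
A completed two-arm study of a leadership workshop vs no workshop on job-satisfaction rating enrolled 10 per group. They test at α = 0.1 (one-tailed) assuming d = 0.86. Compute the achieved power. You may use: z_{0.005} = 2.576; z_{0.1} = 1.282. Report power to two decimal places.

power ≈ 0.74

For two equal groups, power = Φ(d·√(n/2) − z_{α}).
d·√(n/2) = 0.86 × √(10/2) = 0.86 × 2.236 = 1.923.
z_β = 1.923 − 1.282 = 0.641.
Power = Φ(0.641) = 0.739.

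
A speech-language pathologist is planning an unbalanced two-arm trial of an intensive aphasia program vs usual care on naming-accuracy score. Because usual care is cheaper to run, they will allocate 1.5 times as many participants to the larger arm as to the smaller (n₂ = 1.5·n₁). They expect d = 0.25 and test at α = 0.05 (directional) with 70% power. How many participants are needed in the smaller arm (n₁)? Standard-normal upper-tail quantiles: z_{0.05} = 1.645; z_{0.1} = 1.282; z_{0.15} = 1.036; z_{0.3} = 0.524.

With allocation ratio k = n₂/n₁ = 1.5, Var(x̄₁−x̄₂) = σ²(1/n₁ + 1/(k·n₁)) = σ²·(k+1)/(k·n₁).
So n₁ = (1 + 1/k)·((z_{α} + z_β)/d)² = 1.667 × (2.169/0.25)².
n₁ = 1.667 × 75.27 = 125.5.
Round up: n₁ = 126, giving n₂ = 1.5 × 126 = 189.

n₁ = 126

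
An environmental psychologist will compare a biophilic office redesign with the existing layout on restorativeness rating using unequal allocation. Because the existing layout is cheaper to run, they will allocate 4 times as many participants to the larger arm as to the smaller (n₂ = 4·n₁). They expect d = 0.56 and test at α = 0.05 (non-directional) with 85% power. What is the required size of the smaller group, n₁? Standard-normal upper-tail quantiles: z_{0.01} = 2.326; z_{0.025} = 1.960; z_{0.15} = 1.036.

With allocation ratio k = n₂/n₁ = 4, Var(x̄₁−x̄₂) = σ²(1/n₁ + 1/(k·n₁)) = σ²·(k+1)/(k·n₁).
So n₁ = (1 + 1/k)·((z_{α/2} + z_β)/d)² = 1.250 × (2.996/0.56)².
n₁ = 1.250 × 28.62 = 35.8.
Round up: n₁ = 36, giving n₂ = 4 × 36 = 144.

n₁ = 36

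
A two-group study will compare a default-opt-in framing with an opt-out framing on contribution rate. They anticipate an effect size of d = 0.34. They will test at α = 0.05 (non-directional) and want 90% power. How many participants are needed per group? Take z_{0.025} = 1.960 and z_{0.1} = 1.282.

For two independent groups with equal n: n = 2·((z_{α/2} + z_β) / d)².
z_{α/2} + z_β = 1.960 + 1.282 = 3.242.
n = 2 × (3.242 / 0.34)² = 2 × 9.535² = 2 × 90.92 = 181.8.
Round up to the next whole participant.

n = 182 per group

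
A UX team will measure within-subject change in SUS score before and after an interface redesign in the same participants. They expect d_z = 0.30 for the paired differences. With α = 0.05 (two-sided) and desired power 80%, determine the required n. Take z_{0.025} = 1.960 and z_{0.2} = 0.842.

n = 88 pairs

For a paired (one-sample on differences) test: n = ((z_{α/2} + z_β) / d)².
z_{α/2} + z_β = 1.960 + 0.842 = 2.802.
n = (2.802 / 0.30)² = 9.340² = 87.24.
Round up.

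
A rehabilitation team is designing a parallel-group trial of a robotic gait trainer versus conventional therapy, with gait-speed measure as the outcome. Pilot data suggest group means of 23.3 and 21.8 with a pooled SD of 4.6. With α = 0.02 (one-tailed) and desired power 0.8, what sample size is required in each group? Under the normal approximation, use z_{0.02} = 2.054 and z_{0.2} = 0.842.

Cohen's d = |M₁ − M₂| / SD_pooled = |23.3 − 21.8| / 4.6 = 1.5 / 4.6 = 0.326.
For two independent groups with equal n: n = 2·((z_{α} + z_β) / d)².
z_{α} + z_β = 2.054 + 0.842 = 2.896.
n = 2 × (2.896 / 0.326)² = 2 × 8.883² = 2 × 78.92 = 157.8.
Round up to the next whole participant.

n = 158 per group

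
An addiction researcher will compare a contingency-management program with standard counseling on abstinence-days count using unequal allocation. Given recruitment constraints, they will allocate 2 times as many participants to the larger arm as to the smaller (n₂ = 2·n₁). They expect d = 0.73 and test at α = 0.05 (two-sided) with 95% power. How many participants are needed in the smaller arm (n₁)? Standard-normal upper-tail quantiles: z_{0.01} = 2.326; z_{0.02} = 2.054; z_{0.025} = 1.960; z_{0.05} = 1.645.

n₁ = 37

With allocation ratio k = n₂/n₁ = 2, Var(x̄₁−x̄₂) = σ²(1/n₁ + 1/(k·n₁)) = σ²·(k+1)/(k·n₁).
So n₁ = (1 + 1/k)·((z_{α/2} + z_β)/d)² = 1.500 × (3.605/0.73)².
n₁ = 1.500 × 24.39 = 36.6.
Round up: n₁ = 37, giving n₂ = 2 × 37 = 74.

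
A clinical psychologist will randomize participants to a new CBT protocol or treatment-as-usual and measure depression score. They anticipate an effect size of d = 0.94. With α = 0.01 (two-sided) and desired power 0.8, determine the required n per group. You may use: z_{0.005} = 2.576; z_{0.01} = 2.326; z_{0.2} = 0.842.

n = 27 per group

For two independent groups with equal n: n = 2·((z_{α/2} + z_β) / d)².
z_{α/2} + z_β = 2.576 + 0.842 = 3.418.
n = 2 × (3.418 / 0.94)² = 2 × 3.636² = 2 × 13.22 = 26.4.
Round up to the next whole participant.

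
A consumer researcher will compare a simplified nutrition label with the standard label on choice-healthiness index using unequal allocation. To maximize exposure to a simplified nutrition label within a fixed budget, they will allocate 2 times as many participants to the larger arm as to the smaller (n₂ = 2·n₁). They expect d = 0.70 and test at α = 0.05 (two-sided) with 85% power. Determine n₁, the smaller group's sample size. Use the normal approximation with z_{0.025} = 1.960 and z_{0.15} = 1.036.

With allocation ratio k = n₂/n₁ = 2, Var(x̄₁−x̄₂) = σ²(1/n₁ + 1/(k·n₁)) = σ²·(k+1)/(k·n₁).
So n₁ = (1 + 1/k)·((z_{α/2} + z_β)/d)² = 1.500 × (2.996/0.70)².
n₁ = 1.500 × 18.32 = 27.5.
Round up: n₁ = 28, giving n₂ = 2 × 28 = 56.

n₁ = 28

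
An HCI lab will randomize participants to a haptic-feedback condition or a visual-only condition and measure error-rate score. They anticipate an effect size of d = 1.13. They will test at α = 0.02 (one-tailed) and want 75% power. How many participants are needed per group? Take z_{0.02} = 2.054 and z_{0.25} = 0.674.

n = 12 per group

For two independent groups with equal n: n = 2·((z_{α} + z_β) / d)².
z_{α} + z_β = 2.054 + 0.674 = 2.728.
n = 2 × (2.728 / 1.13)² = 2 × 2.414² = 2 × 5.83 = 11.7.
Round up to the next whole participant.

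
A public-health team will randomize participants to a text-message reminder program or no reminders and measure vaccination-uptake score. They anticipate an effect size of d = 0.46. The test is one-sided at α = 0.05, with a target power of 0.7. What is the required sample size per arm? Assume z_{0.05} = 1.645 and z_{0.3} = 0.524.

For two independent groups with equal n: n = 2·((z_{α} + z_β) / d)².
z_{α} + z_β = 1.645 + 0.524 = 2.169.
n = 2 × (2.169 / 0.46)² = 2 × 4.715² = 2 × 22.23 = 44.5.
Round up to the next whole participant.

n = 45 per group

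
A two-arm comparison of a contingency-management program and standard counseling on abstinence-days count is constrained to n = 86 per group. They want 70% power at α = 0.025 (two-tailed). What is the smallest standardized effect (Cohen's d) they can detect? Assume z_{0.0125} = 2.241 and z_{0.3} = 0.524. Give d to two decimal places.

For two independent groups of n = 86 each: d_min = (z_{α/2} + z_β)·√(2/n).
z-sum = 2.241 + 0.524 = 2.765.
d_min = 2.765 × √(2/86) = 2.765 × 0.1525 = 0.422.

d_min ≈ 0.42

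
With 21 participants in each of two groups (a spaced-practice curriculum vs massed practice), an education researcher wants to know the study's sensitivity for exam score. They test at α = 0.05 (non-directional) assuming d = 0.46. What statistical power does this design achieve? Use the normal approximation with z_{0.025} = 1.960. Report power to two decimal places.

For two equal groups, power = Φ(d·√(n/2) − z_{α/2}).
d·√(n/2) = 0.46 × √(21/2) = 0.46 × 3.240 = 1.491.
z_β = 1.491 − 1.960 = -0.469.
Power = Φ(-0.469) = 0.319.

power ≈ 0.32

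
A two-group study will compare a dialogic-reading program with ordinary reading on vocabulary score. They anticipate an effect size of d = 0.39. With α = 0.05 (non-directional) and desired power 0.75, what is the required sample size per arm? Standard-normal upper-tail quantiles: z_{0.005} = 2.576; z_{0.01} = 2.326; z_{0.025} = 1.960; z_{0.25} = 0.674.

n = 92 per group

For two independent groups with equal n: n = 2·((z_{α/2} + z_β) / d)².
z_{α/2} + z_β = 1.960 + 0.674 = 2.634.
n = 2 × (2.634 / 0.39)² = 2 × 6.754² = 2 × 45.61 = 91.2.
Round up to the next whole participant.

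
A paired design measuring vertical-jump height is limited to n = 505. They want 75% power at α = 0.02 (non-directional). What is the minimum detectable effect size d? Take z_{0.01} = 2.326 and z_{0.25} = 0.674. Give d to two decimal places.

For a single sample (or paired design) of n = 505: d_min = (z_{α/2} + z_β)/√n.
z-sum = 2.326 + 0.674 = 3.000.
d_min = 3.000 / √505 = 3.000 / 22.472 = 0.133.

d_min ≈ 0.13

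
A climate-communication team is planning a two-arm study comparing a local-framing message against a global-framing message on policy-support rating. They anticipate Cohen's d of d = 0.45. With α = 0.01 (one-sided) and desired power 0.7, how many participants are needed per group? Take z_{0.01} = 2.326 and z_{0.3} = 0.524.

n = 81 per group

For two independent groups with equal n: n = 2·((z_{α} + z_β) / d)².
z_{α} + z_β = 2.326 + 0.524 = 2.850.
n = 2 × (2.850 / 0.45)² = 2 × 6.333² = 2 × 40.11 = 80.2.
Round up to the next whole participant.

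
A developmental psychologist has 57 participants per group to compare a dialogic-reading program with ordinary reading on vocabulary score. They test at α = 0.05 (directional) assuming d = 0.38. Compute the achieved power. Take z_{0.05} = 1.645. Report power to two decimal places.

power ≈ 0.65

For two equal groups, power = Φ(d·√(n/2) − z_{α}).
d·√(n/2) = 0.38 × √(57/2) = 0.38 × 5.339 = 2.029.
z_β = 2.029 − 1.645 = 0.384.
Power = Φ(0.384) = 0.649.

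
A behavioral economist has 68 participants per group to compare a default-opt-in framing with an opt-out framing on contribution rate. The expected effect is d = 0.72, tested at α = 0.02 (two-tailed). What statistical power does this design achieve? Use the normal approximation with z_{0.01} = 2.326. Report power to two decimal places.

power ≈ 0.97

For two equal groups, power = Φ(d·√(n/2) − z_{α/2}).
d·√(n/2) = 0.72 × √(68/2) = 0.72 × 5.831 = 4.198.
z_β = 4.198 − 2.326 = 1.872.
Power = Φ(1.872) = 0.969.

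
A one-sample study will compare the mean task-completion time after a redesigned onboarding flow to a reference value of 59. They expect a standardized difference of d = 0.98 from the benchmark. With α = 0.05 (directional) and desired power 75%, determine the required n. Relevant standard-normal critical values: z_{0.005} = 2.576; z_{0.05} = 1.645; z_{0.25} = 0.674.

n = 6

For a one-sample test: n = ((z_{α} + z_β) / d)².
z_{α} + z_β = 1.645 + 0.674 = 2.319.
n = (2.319 / 0.98)² = 2.366² = 5.60.
Round up.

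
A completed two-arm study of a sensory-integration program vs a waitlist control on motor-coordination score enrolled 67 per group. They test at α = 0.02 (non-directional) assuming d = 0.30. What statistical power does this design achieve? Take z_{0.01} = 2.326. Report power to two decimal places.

power ≈ 0.28

For two equal groups, power = Φ(d·√(n/2) − z_{α/2}).
d·√(n/2) = 0.30 × √(67/2) = 0.30 × 5.788 = 1.736.
z_β = 1.736 − 2.326 = -0.590.
Power = Φ(-0.590) = 0.278.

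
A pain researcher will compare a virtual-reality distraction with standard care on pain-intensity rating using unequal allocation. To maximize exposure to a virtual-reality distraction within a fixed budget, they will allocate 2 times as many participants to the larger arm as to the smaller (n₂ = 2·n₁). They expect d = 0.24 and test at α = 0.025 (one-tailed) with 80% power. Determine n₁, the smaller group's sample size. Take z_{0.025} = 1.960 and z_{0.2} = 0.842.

With allocation ratio k = n₂/n₁ = 2, Var(x̄₁−x̄₂) = σ²(1/n₁ + 1/(k·n₁)) = σ²·(k+1)/(k·n₁).
So n₁ = (1 + 1/k)·((z_{α} + z_β)/d)² = 1.500 × (2.802/0.24)².
n₁ = 1.500 × 136.31 = 204.5.
Round up: n₁ = 205, giving n₂ = 2 × 205 = 410.

n₁ = 205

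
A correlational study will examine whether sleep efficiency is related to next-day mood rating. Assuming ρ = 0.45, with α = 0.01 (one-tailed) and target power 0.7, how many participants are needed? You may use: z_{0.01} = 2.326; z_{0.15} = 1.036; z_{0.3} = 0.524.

n = 38

Fisher's z: C = ½·ln((1+r)/(1−r)) = ½·ln(2.6364) = 0.4847.
n = ((z_{α} + z_β)/C)² + 3.
(2.326 + 0.524) / 0.4847 = 2.850 / 0.4847 = 5.880.
n = 5.880² + 3 = 34.57 + 3 = 37.6.
Round up.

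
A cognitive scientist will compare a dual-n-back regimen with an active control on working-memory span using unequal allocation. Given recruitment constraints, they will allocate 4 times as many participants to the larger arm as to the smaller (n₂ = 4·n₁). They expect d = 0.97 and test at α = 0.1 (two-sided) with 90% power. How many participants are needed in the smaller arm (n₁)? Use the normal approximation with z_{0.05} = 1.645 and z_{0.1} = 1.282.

With allocation ratio k = n₂/n₁ = 4, Var(x̄₁−x̄₂) = σ²(1/n₁ + 1/(k·n₁)) = σ²·(k+1)/(k·n₁).
So n₁ = (1 + 1/k)·((z_{α/2} + z_β)/d)² = 1.250 × (2.927/0.97)².
n₁ = 1.250 × 9.11 = 11.4.
Round up: n₁ = 12, giving n₂ = 4 × 12 = 48.

n₁ = 12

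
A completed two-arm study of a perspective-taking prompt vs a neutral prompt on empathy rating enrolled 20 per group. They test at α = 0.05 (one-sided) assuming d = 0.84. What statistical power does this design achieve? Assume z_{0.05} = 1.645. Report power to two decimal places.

For two equal groups, power = Φ(d·√(n/2) − z_{α}).
d·√(n/2) = 0.84 × √(20/2) = 0.84 × 3.162 = 2.656.
z_β = 2.656 − 1.645 = 1.011.
Power = Φ(1.011) = 0.844.

power ≈ 0.84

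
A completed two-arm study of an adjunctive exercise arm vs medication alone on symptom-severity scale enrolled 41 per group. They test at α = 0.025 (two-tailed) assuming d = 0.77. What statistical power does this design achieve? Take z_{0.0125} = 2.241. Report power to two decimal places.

For two equal groups, power = Φ(d·√(n/2) − z_{α/2}).
d·√(n/2) = 0.77 × √(41/2) = 0.77 × 4.528 = 3.486.
z_β = 3.486 − 2.241 = 1.245.
Power = Φ(1.245) = 0.893.

power ≈ 0.89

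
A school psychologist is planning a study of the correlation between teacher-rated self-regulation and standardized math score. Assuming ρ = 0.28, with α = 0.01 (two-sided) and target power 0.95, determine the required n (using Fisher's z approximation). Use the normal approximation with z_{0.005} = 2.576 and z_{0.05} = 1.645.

Fisher's z: C = ½·ln((1+r)/(1−r)) = ½·ln(1.7778) = 0.2877.
n = ((z_{α/2} + z_β)/C)² + 3.
(2.576 + 1.645) / 0.2877 = 4.221 / 0.2877 = 14.672.
n = 14.672² + 3 = 215.25 + 3 = 218.3.
Round up.

n = 219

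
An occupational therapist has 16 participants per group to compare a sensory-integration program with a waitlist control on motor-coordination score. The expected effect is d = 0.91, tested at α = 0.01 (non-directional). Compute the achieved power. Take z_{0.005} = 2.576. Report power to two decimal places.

power ≈ 0.50

For two equal groups, power = Φ(d·√(n/2) − z_{α/2}).
d·√(n/2) = 0.91 × √(16/2) = 0.91 × 2.828 = 2.574.
z_β = 2.574 − 2.576 = -0.002.
Power = Φ(-0.002) = 0.499.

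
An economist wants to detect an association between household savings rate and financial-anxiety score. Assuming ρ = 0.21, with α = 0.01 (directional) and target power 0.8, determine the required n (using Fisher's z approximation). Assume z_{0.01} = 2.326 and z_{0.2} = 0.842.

Fisher's z: C = ½·ln((1+r)/(1−r)) = ½·ln(1.5316) = 0.2132.
n = ((z_{α} + z_β)/C)² + 3.
(2.326 + 0.842) / 0.2132 = 3.168 / 0.2132 = 14.859.
n = 14.859² + 3 = 220.80 + 3 = 223.8.
Round up.

n = 224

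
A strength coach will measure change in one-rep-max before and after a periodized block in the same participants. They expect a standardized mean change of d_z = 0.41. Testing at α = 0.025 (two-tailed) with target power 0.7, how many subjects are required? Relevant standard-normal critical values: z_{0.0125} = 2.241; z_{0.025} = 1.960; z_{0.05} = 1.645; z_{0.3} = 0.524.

n = 46 pairs

For a paired (one-sample on differences) test: n = ((z_{α/2} + z_β) / d)².
z_{α/2} + z_β = 2.241 + 0.524 = 2.765.
n = (2.765 / 0.41)² = 6.744² = 45.48.
Round up.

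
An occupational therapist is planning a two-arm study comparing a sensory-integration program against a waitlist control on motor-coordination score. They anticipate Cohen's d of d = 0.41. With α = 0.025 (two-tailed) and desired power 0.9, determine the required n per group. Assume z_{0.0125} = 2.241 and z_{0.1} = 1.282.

For two independent groups with equal n: n = 2·((z_{α/2} + z_β) / d)².
z_{α/2} + z_β = 2.241 + 1.282 = 3.523.
n = 2 × (3.523 / 0.41)² = 2 × 8.593² = 2 × 73.83 = 147.7.
Round up to the next whole participant.

n = 148 per group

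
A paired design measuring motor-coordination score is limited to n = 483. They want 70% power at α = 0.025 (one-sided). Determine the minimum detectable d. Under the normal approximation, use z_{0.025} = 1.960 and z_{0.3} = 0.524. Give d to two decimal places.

d_min ≈ 0.11

For a single sample (or paired design) of n = 483: d_min = (z_{α} + z_β)/√n.
z-sum = 1.960 + 0.524 = 2.484.
d_min = 2.484 / √483 = 2.484 / 21.977 = 0.113.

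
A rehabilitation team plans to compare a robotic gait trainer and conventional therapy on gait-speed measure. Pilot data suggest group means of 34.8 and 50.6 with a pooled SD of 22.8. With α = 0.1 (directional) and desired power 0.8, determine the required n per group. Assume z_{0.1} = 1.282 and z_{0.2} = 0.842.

Cohen's d = |M₁ − M₂| / SD_pooled = |34.8 − 50.6| / 22.8 = 15.8 / 22.8 = 0.693.
For two independent groups with equal n: n = 2·((z_{α} + z_β) / d)².
z_{α} + z_β = 1.282 + 0.842 = 2.124.
n = 2 × (2.124 / 0.693)² = 2 × 3.065² = 2 × 9.39 = 18.8.
Round up to the next whole participant.

n = 19 per group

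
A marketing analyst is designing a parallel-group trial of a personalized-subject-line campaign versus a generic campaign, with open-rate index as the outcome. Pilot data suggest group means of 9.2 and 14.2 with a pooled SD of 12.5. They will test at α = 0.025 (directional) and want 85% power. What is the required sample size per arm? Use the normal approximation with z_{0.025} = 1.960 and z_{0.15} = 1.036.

Cohen's d = |M₁ − M₂| / SD_pooled = |9.2 − 14.2| / 12.5 = 5.0 / 12.5 = 0.400.
For two independent groups with equal n: n = 2·((z_{α} + z_β) / d)².
z_{α} + z_β = 1.960 + 1.036 = 2.996.
n = 2 × (2.996 / 0.400)² = 2 × 7.490² = 2 × 56.10 = 112.2.
Round up to the next whole participant.

n = 113 per group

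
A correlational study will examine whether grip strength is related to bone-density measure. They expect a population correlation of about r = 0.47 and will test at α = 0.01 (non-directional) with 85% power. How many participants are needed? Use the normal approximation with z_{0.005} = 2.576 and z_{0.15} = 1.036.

n = 54

Fisher's z: C = ½·ln((1+r)/(1−r)) = ½·ln(2.7736) = 0.5101.
n = ((z_{α/2} + z_β)/C)² + 3.
(2.576 + 1.036) / 0.5101 = 3.612 / 0.5101 = 7.081.
n = 7.081² + 3 = 50.14 + 3 = 53.1.
Round up.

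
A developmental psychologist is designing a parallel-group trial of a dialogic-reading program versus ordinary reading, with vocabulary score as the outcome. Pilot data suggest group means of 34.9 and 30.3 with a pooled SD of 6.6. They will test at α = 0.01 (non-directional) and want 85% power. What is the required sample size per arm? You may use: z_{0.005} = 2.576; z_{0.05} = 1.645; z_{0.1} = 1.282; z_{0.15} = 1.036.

n = 54 per group

Cohen's d = |M₁ − M₂| / SD_pooled = |34.9 − 30.3| / 6.6 = 4.6 / 6.6 = 0.697.
For two independent groups with equal n: n = 2·((z_{α/2} + z_β) / d)².
z_{α/2} + z_β = 2.576 + 1.036 = 3.612.
n = 2 × (3.612 / 0.697)² = 2 × 5.182² = 2 × 26.86 = 53.7.
Round up to the next whole participant.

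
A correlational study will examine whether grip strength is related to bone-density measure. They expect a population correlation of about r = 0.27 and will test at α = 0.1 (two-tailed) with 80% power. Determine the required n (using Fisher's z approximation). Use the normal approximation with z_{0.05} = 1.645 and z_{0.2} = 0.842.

n = 84

Fisher's z: C = ½·ln((1+r)/(1−r)) = ½·ln(1.7397) = 0.2769.
n = ((z_{α/2} + z_β)/C)² + 3.
(1.645 + 0.842) / 0.2769 = 2.487 / 0.2769 = 8.982.
n = 8.982² + 3 = 80.67 + 3 = 83.7.
Round up.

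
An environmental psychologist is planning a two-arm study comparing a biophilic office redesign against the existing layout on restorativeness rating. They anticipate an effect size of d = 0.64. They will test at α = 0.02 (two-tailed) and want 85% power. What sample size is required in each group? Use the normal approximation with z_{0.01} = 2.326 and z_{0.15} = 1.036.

n = 56 per group

For two independent groups with equal n: n = 2·((z_{α/2} + z_β) / d)².
z_{α/2} + z_β = 2.326 + 1.036 = 3.362.
n = 2 × (3.362 / 0.64)² = 2 × 5.253² = 2 × 27.60 = 55.2.
Round up to the next whole participant.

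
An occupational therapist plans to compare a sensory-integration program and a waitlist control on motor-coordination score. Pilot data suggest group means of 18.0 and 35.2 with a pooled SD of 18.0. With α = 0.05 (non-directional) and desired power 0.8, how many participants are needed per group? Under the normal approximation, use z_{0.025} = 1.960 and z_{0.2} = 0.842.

Cohen's d = |M₁ − M₂| / SD_pooled = |18.0 − 35.2| / 18.0 = 17.2 / 18.0 = 0.956.
For two independent groups with equal n: n = 2·((z_{α/2} + z_β) / d)².
z_{α/2} + z_β = 1.960 + 0.842 = 2.802.
n = 2 × (2.802 / 0.956)² = 2 × 2.931² = 2 × 8.59 = 17.2.
Round up to the next whole participant.

n = 18 per group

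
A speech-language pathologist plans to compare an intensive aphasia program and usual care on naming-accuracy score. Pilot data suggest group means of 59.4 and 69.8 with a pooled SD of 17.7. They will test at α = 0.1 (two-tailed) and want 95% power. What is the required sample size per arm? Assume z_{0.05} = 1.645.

Cohen's d = |M₁ − M₂| / SD_pooled = |59.4 − 69.8| / 17.7 = 10.4 / 17.7 = 0.588.
For two independent groups with equal n: n = 2·((z_{α/2} + z_β) / d)².
z_{α/2} + z_β = 1.645 + 1.645 = 3.290.
n = 2 × (3.290 / 0.588)² = 2 × 5.595² = 2 × 31.31 = 62.6.
Round up to the next whole participant.

n = 63 per group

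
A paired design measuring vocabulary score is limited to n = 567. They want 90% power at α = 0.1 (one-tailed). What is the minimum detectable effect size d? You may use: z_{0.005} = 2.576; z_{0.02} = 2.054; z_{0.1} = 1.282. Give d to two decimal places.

For a single sample (or paired design) of n = 567: d_min = (z_{α} + z_β)/√n.
z-sum = 1.282 + 1.282 = 2.564.
d_min = 2.564 / √567 = 2.564 / 23.812 = 0.108.

d_min ≈ 0.11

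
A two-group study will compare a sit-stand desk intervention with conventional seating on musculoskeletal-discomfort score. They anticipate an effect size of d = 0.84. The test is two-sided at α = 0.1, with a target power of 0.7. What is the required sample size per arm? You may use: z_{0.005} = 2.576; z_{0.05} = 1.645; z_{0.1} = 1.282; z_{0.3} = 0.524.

For two independent groups with equal n: n = 2·((z_{α/2} + z_β) / d)².
z_{α/2} + z_β = 1.645 + 0.524 = 2.169.
n = 2 × (2.169 / 0.84)² = 2 × 2.582² = 2 × 6.67 = 13.3.
Round up to the next whole participant.

n = 14 per group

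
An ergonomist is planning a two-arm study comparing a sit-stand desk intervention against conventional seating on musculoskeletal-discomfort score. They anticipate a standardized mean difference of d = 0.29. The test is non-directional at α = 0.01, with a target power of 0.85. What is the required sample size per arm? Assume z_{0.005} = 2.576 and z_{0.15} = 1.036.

For two independent groups with equal n: n = 2·((z_{α/2} + z_β) / d)².
z_{α/2} + z_β = 2.576 + 1.036 = 3.612.
n = 2 × (3.612 / 0.29)² = 2 × 12.455² = 2 × 155.13 = 310.3.
Round up to the next whole participant.

n = 311 per group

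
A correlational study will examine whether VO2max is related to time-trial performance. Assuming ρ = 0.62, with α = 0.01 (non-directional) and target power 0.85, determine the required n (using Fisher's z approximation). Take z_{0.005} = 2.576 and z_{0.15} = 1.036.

Fisher's z: C = ½·ln((1+r)/(1−r)) = ½·ln(4.2632) = 0.7250.
n = ((z_{α/2} + z_β)/C)² + 3.
(2.576 + 1.036) / 0.7250 = 3.612 / 0.7250 = 4.982.
n = 4.982² + 3 = 24.82 + 3 = 27.8.
Round up.

n = 28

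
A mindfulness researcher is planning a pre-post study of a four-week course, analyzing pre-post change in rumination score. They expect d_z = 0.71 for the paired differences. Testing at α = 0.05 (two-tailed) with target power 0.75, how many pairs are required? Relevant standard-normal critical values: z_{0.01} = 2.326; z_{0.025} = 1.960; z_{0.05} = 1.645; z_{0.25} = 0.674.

For a paired (one-sample on differences) test: n = ((z_{α/2} + z_β) / d)².
z_{α/2} + z_β = 1.960 + 0.674 = 2.634.
n = (2.634 / 0.71)² = 3.710² = 13.76.
Round up.

n = 14 pairs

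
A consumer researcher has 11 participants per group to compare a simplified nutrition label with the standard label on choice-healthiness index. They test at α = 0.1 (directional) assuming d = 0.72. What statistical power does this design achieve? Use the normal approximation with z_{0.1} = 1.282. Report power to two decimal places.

For two equal groups, power = Φ(d·√(n/2) − z_{α}).
d·√(n/2) = 0.72 × √(11/2) = 0.72 × 2.345 = 1.689.
z_β = 1.689 − 1.282 = 0.407.
Power = Φ(0.407) = 0.658.

power ≈ 0.66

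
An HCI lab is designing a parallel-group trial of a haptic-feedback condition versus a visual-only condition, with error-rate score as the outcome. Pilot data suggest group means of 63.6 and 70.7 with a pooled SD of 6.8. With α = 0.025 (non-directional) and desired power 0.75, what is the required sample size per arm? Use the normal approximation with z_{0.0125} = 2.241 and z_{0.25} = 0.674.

n = 16 per group

Cohen's d = |M₁ − M₂| / SD_pooled = |63.6 − 70.7| / 6.8 = 7.1 / 6.8 = 1.044.
For two independent groups with equal n: n = 2·((z_{α/2} + z_β) / d)².
z_{α/2} + z_β = 2.241 + 0.674 = 2.915.
n = 2 × (2.915 / 1.044)² = 2 × 2.792² = 2 × 7.80 = 15.6.
Round up to the next whole participant.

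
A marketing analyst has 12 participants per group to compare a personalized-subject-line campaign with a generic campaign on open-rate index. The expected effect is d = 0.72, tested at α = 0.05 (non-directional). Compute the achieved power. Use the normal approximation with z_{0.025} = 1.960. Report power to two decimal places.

For two equal groups, power = Φ(d·√(n/2) − z_{α/2}).
d·√(n/2) = 0.72 × √(12/2) = 0.72 × 2.449 = 1.764.
z_β = 1.764 − 1.960 = -0.196.
Power = Φ(-0.196) = 0.422.

power ≈ 0.42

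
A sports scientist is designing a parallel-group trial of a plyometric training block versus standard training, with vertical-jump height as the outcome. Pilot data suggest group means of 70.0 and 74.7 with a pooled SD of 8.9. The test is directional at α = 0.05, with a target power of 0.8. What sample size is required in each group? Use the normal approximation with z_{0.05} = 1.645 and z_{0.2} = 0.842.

n = 45 per group

Cohen's d = |M₁ − M₂| / SD_pooled = |70.0 − 74.7| / 8.9 = 4.7 / 8.9 = 0.528.
For two independent groups with equal n: n = 2·((z_{α} + z_β) / d)².
z_{α} + z_β = 1.645 + 0.842 = 2.487.
n = 2 × (2.487 / 0.528)² = 2 × 4.710² = 2 × 22.19 = 44.4.
Round up to the next whole participant.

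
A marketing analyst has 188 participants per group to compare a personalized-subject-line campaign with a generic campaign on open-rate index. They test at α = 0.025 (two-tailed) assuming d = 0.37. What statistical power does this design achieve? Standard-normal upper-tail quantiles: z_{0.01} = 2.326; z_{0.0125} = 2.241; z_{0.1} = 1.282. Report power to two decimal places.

For two equal groups, power = Φ(d·√(n/2) − z_{α/2}).
d·√(n/2) = 0.37 × √(188/2) = 0.37 × 9.695 = 3.587.
z_β = 3.587 − 2.241 = 1.346.
Power = Φ(1.346) = 0.911.

power ≈ 0.91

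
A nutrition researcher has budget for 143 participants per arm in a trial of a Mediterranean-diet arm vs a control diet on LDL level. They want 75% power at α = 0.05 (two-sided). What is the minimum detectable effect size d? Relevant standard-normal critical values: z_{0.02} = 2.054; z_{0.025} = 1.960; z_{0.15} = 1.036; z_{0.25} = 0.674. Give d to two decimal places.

For two independent groups of n = 143 each: d_min = (z_{α/2} + z_β)·√(2/n).
z-sum = 1.960 + 0.674 = 2.634.
d_min = 2.634 × √(2/143) = 2.634 × 0.1183 = 0.312.

d_min ≈ 0.31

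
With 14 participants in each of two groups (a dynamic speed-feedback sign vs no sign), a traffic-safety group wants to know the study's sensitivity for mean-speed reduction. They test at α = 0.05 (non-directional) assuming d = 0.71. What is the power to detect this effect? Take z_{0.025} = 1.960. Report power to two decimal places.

power ≈ 0.47

For two equal groups, power = Φ(d·√(n/2) − z_{α/2}).
d·√(n/2) = 0.71 × √(14/2) = 0.71 × 2.646 = 1.878.
z_β = 1.878 − 1.960 = -0.082.
Power = Φ(-0.082) = 0.468.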